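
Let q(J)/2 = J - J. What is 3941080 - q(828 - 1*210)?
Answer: 3941080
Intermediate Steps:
q(J) = 0 (q(J) = 2*(J - J) = 2*0 = 0)
3941080 - q(828 - 1*210) = 3941080 - 1*0 = 3941080 + 0 = 3941080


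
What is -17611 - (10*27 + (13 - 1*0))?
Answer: -17894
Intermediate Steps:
-17611 - (10*27 + (13 - 1*0)) = -17611 - (270 + (13 + 0)) = -17611 - (270 + 13) = -17611 - 1*283 = -17611 - 283 = -17894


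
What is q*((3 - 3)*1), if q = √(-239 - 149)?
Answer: 0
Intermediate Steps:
q = 2*I*√97 (q = √(-388) = 2*I*√97 ≈ 19.698*I)
q*((3 - 3)*1) = (2*I*√97)*((3 - 3)*1) = (2*I*√97)*(0*1) = (2*I*√97)*0 = 0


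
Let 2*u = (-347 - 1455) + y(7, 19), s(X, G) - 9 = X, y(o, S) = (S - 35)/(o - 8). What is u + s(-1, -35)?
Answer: -885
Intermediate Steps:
y(o, S) = (-35 + S)/(-8 + o)
s(X, G) = 9 + X
u = -893 (u = ((-347 - 1455) + (-35 + 19)/(-8 + 7))/2 = (-1802 - 16/(-1))/2 = (-1802 - 1*(-16))/2 = (-1802 + 16)/2 = (½)*(-1786) = -893)
u + s(-1, -35) = -893 + (9 - 1) = -893 + 8 = -885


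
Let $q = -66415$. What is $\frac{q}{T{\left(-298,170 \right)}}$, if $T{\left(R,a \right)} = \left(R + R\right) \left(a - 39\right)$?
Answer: $\frac{66415}{78076} \approx 0.85065$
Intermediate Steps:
$T{\left(R,a \right)} = 2 R \left(-39 + a\right)$
$\frac{q}{T{\left(-298,170 \right)}} = - \frac{66415}{2 \left(-298\right) \left(-39 + 170\right)} = - \frac{66415}{2 \left(-298\right) 131} = - \frac{66415}{-78076} = \left(-66415\right) \left(- \frac{1}{78076}\right) = \frac{66415}{78076}$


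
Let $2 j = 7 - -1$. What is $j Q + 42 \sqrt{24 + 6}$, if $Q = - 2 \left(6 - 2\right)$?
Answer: $-32 + 42 \sqrt{30} \approx 198.04$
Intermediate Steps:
$j = 4$ ($j = \frac{7 - -1}{2} = \frac{7 + 1}{2} = \frac{1}{2} \cdot 8 = 4$)
$Q = -8$ ($Q = \left(-2\right) 4 = -8$)
$j Q + 42 \sqrt{24 + 6} = 4 \left(-8\right) + 42 \sqrt{24 + 6} = -32 + 42 \sqrt{30}$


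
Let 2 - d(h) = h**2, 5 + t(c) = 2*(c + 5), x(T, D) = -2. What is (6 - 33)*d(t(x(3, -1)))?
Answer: -27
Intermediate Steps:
t(c) = 5 + 2*c (t(c) = -5 + 2*(c + 5) = -5 + 2*(5 + c) = -5 + (10 + 2*c) = 5 + 2*c)
d(h) = 2 - h**2
(6 - 33)*d(t(x(3, -1))) = (6 - 33)*(2 - (5 + 2*(-2))**2) = -27*(2 - (5 - 4)**2) = -27*(2 - 1*1**2) = -27*(2 - 1*1) = -27*(2 - 1) = -27*1 = -27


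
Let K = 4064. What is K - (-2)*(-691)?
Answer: 2682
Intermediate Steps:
K - (-2)*(-691) = 4064 - (-2)*(-691) = 4064 - 1*1382 = 4064 - 1382 = 2682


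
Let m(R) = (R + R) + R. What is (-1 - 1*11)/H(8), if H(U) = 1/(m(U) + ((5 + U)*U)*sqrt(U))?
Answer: -288 - 2496*sqrt(2) ≈ -3817.9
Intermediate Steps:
m(R) = 3*R (m(R) = 2*R + R = 3*R)
H(U) = 1/(3*U + U**(3/2)*(5 + U)) (H(U) = 1/(3*U + ((5 + U)*U)*sqrt(U)) = 1/(3*U + (U*(5 + U))*sqrt(U)) = 1/(3*U + U**(3/2)*(5 + U)))
(-1 - 1*11)/H(8) = (-1 - 1*11)/(1/(8**(5/2) + 3*8 + 5*8**(3/2))) = (-1 - 11)/(1/(128*sqrt(2) + 24 + 5*(16*sqrt(2)))) = -(288 + 2496*sqrt(2)) = -12*(24 + 208*sqrt(2)) = -288 - 2496*sqrt(2)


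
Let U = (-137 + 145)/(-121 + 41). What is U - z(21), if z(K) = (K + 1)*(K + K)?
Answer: -9241/10 ≈ -924.10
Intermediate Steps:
z(K) = 2*K*(1 + K) (z(K) = (1 + K)*(2*K) = 2*K*(1 + K))
U = -⅒ (U = 8/(-80) = 8*(-1/80) = -⅒ ≈ -0.10000)
U - z(21) = -⅒ - 2*21*(1 + 21) = -⅒ - 2*21*22 = -⅒ - 1*924 = -⅒ - 924 = -9241/10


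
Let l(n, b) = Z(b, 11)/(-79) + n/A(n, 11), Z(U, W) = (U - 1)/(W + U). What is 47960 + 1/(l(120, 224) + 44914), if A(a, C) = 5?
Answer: 40011768924685/834273747 ≈ 47960.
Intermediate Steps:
Z(U, W) = (-1 + U)/(U + W)
l(n, b) = n/5 - (-1 + b)/(79*(11 + b)) (l(n, b) = ((-1 + b)/(b + 11))/(-79) + n/5 = ((-1 + b)/(11 + b))*(-1/79) + n*(⅕) = -(-1 + b)/(79*(11 + b)) + n/5 = n/5 - (-1 + b)/(79*(11 + b)))
47960 + 1/(l(120, 224) + 44914) = 47960 + 1/((5 - 5*224 + 79*120*(11 + 224))/(395*(11 + 224)) + 44914) = 47960 + 1/((1/395)*(5 - 1120 + 79*120*235)/235 + 44914) = 47960 + 1/((1/395)*(1/235)*(5 - 1120 + 2227800) + 44914) = 47960 + 1/((1/395)*(1/235)*2226685 + 44914) = 47960 + 1/(445337/18565 + 44914) = 47960 + 1/(834273747/18565) = 47960 + 18565/834273747 = 40011768924685/834273747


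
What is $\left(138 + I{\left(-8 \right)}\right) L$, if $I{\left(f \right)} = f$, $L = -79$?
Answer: $-10270$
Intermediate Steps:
$\left(138 + I{\left(-8 \right)}\right) L = \left(138 - 8\right) \left(-79\right) = 130 \left(-79\right) = -10270$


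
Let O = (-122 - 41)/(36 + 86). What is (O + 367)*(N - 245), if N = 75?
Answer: -3791935/61 ≈ -62163.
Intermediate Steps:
O = -163/122 ≈ -1.3361
(O + 367)*(N - 245) = (-163/122 + 367)*(75 - 245) = (44611/122)*(-170) = -3791935/61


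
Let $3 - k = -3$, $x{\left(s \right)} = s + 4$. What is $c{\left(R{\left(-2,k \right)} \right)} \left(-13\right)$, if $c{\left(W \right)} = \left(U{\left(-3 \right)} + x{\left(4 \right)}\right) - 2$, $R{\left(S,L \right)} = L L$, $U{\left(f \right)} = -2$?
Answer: $-52$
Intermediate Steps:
$x{\left(s \right)} = 4 + s$
$k = 6$ ($k = 3 - -3 = 3 + 3 = 6$)
$R{\left(S,L \right)} = L^{2}$
$c{\left(W \right)} = 4$ ($c{\left(W \right)} = \left(-2 + \left(4 + 4\right)\right) - 2 = \left(-2 + 8\right) - 2 = 6 - 2 = 4$)
$c{\left(R{\left(-2,k \right)} \right)} \left(-13\right) = 4 \left(-13\right) = -52$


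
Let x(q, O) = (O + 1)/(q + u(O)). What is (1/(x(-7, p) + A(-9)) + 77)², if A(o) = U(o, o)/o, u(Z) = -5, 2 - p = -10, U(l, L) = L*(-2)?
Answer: 8048569/1369 ≈ 5879.2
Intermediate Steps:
U(l, L) = -2*L
p = 12 (p = 2 - 1*(-10) = 2 + 10 = 12)
x(q, O) = (1 + O)/(-5 + q) (x(q, O) = (O + 1)/(q - 5) = (1 + O)/(-5 + q))
A(o) = -2 (A(o) = (-2*o)/o = -2)
(1/(x(-7, p) + A(-9)) + 77)² = (1/((1 + 12)/(-5 - 7) - 2) + 77)² = (1/(13/(-12) - 2) + 77)² = (1/(-1/12*13 - 2) + 77)² = (1/(-13/12 - 2) + 77)² = (1/(-37/12) + 77)² = (-12/37 + 77)² = (2837/37)² = 8048569/1369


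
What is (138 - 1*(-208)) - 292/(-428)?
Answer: 37095/107 ≈ 346.68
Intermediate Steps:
(138 - 1*(-208)) - 292/(-428) = (138 + 208) - 292*(-1)/428 = 346 - 1*(-73/107) = 346 + 73/107 = 37095/107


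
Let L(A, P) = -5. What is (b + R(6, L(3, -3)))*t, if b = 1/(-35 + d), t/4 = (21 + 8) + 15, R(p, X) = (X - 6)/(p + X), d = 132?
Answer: -187616/97 ≈ -1934.2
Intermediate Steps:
R(p, X) = (-6 + X)/(X + p)
t = 176 (t = 4*((21 + 8) + 15) = 4*(29 + 15) = 4*44 = 176)
b = 1/97 (b = 1/(-35 + 132) = 1/97 ≈ 0.010309)
(b + R(6, L(3, -3)))*t = (1/97 + (-6 - 5)/(-5 + 6))*176 = (1/97 - 11/1)*176 = (1/97 + 1*(-11))*176 = (1/97 - 11)*176 = -1066/97*176 = -187616/97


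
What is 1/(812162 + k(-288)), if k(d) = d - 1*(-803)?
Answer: 1/812677 ≈ 1.2305e-6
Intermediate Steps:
k(d) = 803 + d (k(d) = d + 803 = 803 + d)
1/(812162 + k(-288)) = 1/(812162 + (803 - 288)) = 1/(812162 + 515) = 1/812677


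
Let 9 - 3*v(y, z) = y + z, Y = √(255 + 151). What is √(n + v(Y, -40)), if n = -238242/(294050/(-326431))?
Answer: √(2058260003256954 - 2593962075*√406)/88215 ≈ 514.28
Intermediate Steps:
Y = √406 ≈ 20.149
v(y, z) = 3 - y/3 - z/3 (v(y, z) = 3 - (y + z)/3 = 3 + (-y/3 - z/3) = 3 - y/3 - z/3)
n = 38884787151/147025 (n = -238242/(294050*(-1/326431)) = -238242/(-294050/326431) = -238242*(-326431/294050) = 38884787151/147025 ≈ 2.6448e+5)
√(n + v(Y, -40)) = √(38884787151/147025 + (3 - √406/3 - ⅓*(-40))) = √(38884787151/147025 + (3 - √406/3 + 40/3)) = √(38884787151/147025 + (49/3 - √406/3)) = √(116661565678/441075 - √406/3)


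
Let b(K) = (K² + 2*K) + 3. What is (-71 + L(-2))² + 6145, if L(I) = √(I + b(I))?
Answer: 11045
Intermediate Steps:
b(K) = 3 + K² + 2*K
L(I) = √(3 + I² + 3*I) (L(I) = √(I + (3 + I² + 2*I)) = √(3 + I² + 3*I))
(-71 + L(-2))² + 6145 = (-71 + √(3 + (-2)² + 3*(-2)))² + 6145 = (-71 + √(3 + 4 - 6))² + 6145 = (-71 + √1)² + 6145 = (-71 + 1)² + 6145 = (-70)² + 6145 = 4900 + 6145 = 11045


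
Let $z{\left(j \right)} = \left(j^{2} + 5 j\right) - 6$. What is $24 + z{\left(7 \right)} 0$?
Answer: $24$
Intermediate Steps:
$z{\left(j \right)} = -6 + j^{2} + 5 j$
$24 + z{\left(7 \right)} 0 = 24 + \left(-6 + 7^{2} + 5 \cdot 7\right) 0 = 24 + \left(-6 + 49 + 35\right) 0 = 24 + 78 \cdot 0 = 24 + 0 = 24$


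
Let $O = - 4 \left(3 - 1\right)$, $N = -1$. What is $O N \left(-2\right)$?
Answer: $-16$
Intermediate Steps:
$O = -8$ ($O = \left(-4\right) 2 = -8$)
$O N \left(-2\right) = \left(-8\right) \left(-1\right) \left(-2\right) = 8 \left(-2\right) = -16$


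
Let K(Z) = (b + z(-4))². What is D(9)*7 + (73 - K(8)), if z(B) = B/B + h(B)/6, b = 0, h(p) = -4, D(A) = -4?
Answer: 404/9 ≈ 44.889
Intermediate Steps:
z(B) = ⅓ (z(B) = B/B - 4/6 = 1 - 4*⅙ = 1 - ⅔ = ⅓)
K(Z) = ⅑ (K(Z) = (0 + ⅓)² = (⅓)² = ⅑)
D(9)*7 + (73 - K(8)) = -4*7 + (73 - 1*⅑) = -28 + (73 - ⅑) = -28 + 656/9 = 404/9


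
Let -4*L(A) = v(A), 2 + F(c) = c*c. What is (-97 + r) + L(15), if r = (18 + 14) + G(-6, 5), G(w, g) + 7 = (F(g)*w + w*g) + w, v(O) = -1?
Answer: -983/4 ≈ -245.75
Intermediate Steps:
F(c) = -2 + c**2 (F(c) = -2 + c*c = -2 + c**2)
G(w, g) = -7 + w + g*w + w*(-2 + g**2) (G(w, g) = -7 + (((-2 + g**2)*w + w*g) + w) = -7 + ((w*(-2 + g**2) + g*w) + w) = -7 + ((g*w + w*(-2 + g**2)) + w) = -7 + (w + g*w + w*(-2 + g**2)) = -7 + w + g*w + w*(-2 + g**2))
L(A) = 1/4 (L(A) = -1/4*(-1) = 1/4)
r = -149 (r = (18 + 14) + (-7 - 1*(-6) + 5*(-6) - 6*5**2) = 32 + (-7 + 6 - 30 - 6*25) = 32 + (-7 + 6 - 30 - 150) = 32 - 181 = -149)
(-97 + r) + L(15) = (-97 - 149) + 1/4 = -246 + 1/4 = -983/4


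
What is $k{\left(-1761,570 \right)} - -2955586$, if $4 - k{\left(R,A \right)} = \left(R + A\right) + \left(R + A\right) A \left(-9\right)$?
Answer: $-3153049$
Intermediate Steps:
$k{\left(R,A \right)} = 4 - A - R + 9 A \left(A + R\right)$ ($k{\left(R,A \right)} = 4 - \left(\left(R + A\right) + \left(R + A\right) A \left(-9\right)\right) = 4 - \left(\left(A + R\right) + \left(A + R\right) A \left(-9\right)\right) = 4 - \left(\left(A + R\right) + A \left(A + R\right) \left(-9\right)\right) = 4 - \left(\left(A + R\right) - 9 A \left(A + R\right)\right) = 4 - \left(A + R - 9 A \left(A + R\right)\right) = 4 - A - R + 9 A \left(A + R\right)$)
$k{\left(-1761,570 \right)} - -2955586 = \left(4 - 570 - -1761 + 9 \cdot 570^{2} + 9 \cdot 570 \left(-1761\right)\right) - -2955586 = \left(4 - 570 + 1761 + 9 \cdot 324900 - 9033930\right) + 2955586 = \left(4 - 570 + 1761 + 2924100 - 9033930\right) + 2955586 = -6108635 + 2955586 = -3153049$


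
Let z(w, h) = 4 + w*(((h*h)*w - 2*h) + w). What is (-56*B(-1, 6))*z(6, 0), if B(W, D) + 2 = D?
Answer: -8960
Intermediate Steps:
B(W, D) = -2 + D
z(w, h) = 4 + w*(w - 2*h + w*h²) (z(w, h) = 4 + w*((h²*w - 2*h) + w) = 4 + w*((w*h² - 2*h) + w) = 4 + w*((-2*h + w*h²) + w) = 4 + w*(w - 2*h + w*h²))
(-56*B(-1, 6))*z(6, 0) = (-56*(-2 + 6))*(4 + 6² + 0²*6² - 2*0*6) = (-56*4)*(4 + 36 + 0*36 + 0) = -224*(4 + 36 + 0 + 0) = -224*40 = -8960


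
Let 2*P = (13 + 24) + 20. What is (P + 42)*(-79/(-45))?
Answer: 3713/30 ≈ 123.77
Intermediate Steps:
P = 57/2 (P = ((13 + 24) + 20)/2 = (37 + 20)/2 = (½)*57 = 57/2 ≈ 28.500)
(P + 42)*(-79/(-45)) = (57/2 + 42)*(-79/(-45)) = 141*(-79*(-1/45))/2 = (141/2)*(79/45) = 3713/30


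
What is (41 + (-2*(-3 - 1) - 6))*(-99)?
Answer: -4257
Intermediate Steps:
(41 + (-2*(-3 - 1) - 6))*(-99) = (41 + (-2*(-4) - 6))*(-99) = (41 + (8 - 6))*(-99) = (41 + 2)*(-99) = 43*(-99) = -4257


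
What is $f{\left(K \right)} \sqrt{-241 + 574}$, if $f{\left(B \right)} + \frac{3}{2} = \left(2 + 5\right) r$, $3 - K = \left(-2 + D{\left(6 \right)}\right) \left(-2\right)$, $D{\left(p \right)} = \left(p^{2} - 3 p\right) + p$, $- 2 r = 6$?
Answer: $- \frac{135 \sqrt{37}}{2} \approx -410.59$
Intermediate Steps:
$r = -3$ ($r = \left(- \frac{1}{2}\right) 6 = -3$)
$D{\left(p \right)} = p^{2} - 2 p$
$K = 47$ ($K = 3 - \left(-2 + 6 \left(-2 + 6\right)\right) \left(-2\right) = 3 - \left(-2 + 6 \cdot 4\right) \left(-2\right) = 3 - \left(-2 + 24\right) \left(-2\right) = 3 - 22 \left(-2\right) = 3 - -44 = 3 + 44 = 47$)
$f{\left(B \right)} = - \frac{45}{2}$ ($f{\left(B \right)} = - \frac{3}{2} + \left(2 + 5\right) \left(-3\right) = - \frac{3}{2} + 7 \left(-3\right) = - \frac{3}{2} - 21 = - \frac{45}{2}$)
$f{\left(K \right)} \sqrt{-241 + 574} = - \frac{45 \sqrt{-241 + 574}}{2} = - \frac{45 \sqrt{333}}{2} = - \frac{45 \cdot 3 \sqrt{37}}{2} = - \frac{135 \sqrt{37}}{2}$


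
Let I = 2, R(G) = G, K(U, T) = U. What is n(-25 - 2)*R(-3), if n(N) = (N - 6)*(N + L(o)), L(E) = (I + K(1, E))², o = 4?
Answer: -1782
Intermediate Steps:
L(E) = 9 (L(E) = (2 + 1)² = 3² = 9)
n(N) = (-6 + N)*(9 + N) (n(N) = (N - 6)*(N + 9) = (-6 + N)*(9 + N))
n(-25 - 2)*R(-3) = (-54 + (-25 - 2)² + 3*(-25 - 2))*(-3) = (-54 + (-27)² + 3*(-27))*(-3) = (-54 + 729 - 81)*(-3) = 594*(-3) = -1782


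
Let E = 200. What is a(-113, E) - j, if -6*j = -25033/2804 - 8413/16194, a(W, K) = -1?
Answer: -350711155/136223928 ≈ -2.5745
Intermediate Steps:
j = 214487227/136223928 (j = -(-25033/2804 - 8413/16194)/6 = -⅙*(-214487227/22703988) = 214487227/136223928 ≈ 1.5745)
a(-113, E) - j = -1 - 1*214487227/136223928 = -1 - 214487227/136223928 = -350711155/136223928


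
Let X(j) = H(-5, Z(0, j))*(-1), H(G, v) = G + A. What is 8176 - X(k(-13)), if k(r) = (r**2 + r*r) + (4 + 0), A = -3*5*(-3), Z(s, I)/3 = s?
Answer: 8216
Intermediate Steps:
Z(s, I) = 3*s
A = 45 (A = -15*(-3) = 45)
H(G, v) = 45 + G (H(G, v) = G + 45 = 45 + G)
k(r) = 4 + 2*r**2 (k(r) = (r**2 + r**2) + 4 = 2*r**2 + 4 = 4 + 2*r**2)
X(j) = -40 (X(j) = (45 - 5)*(-1) = 40*(-1) = -40)
8176 - X(k(-13)) = 8176 - 1*(-40) = 8176 + 40 = 8216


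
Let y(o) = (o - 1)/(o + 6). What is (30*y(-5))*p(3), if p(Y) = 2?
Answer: -360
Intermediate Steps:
y(o) = (-1 + o)/(6 + o)
(30*y(-5))*p(3) = (30*((-1 - 5)/(6 - 5)))*2 = (30*(-6/1))*2 = (30*(1*(-6)))*2 = (30*(-6))*2 = -180*2 = -360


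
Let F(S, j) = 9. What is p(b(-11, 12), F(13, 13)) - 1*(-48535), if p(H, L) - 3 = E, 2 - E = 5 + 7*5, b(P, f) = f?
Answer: 48500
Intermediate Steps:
E = -38 (E = 2 - (5 + 7*5) = 2 - (5 + 35) = 2 - 1*40 = 2 - 40 = -38)
p(H, L) = -35 (p(H, L) = 3 - 38 = -35)
p(b(-11, 12), F(13, 13)) - 1*(-48535) = -35 - 1*(-48535) = -35 + 48535 = 48500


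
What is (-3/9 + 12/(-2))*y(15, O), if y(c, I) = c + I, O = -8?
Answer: -133/3 ≈ -44.333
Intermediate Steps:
y(c, I) = I + c
(-3/9 + 12/(-2))*y(15, O) = (-3/9 + 12/(-2))*(-8 + 15) = (-3*⅑ + 12*(-½))*7 = (-⅓ - 6)*7 = -19/3*7 = -133/3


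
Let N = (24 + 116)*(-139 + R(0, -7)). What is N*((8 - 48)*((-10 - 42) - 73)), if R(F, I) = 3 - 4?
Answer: -98000000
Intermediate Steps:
R(F, I) = -1
N = -19600 (N = (24 + 116)*(-139 - 1) = 140*(-140) = -19600)
N*((8 - 48)*((-10 - 42) - 73)) = -19600*(8 - 48)*((-10 - 42) - 73) = -(-784000)*(-52 - 73) = -(-784000)*(-125) = -19600*5000 = -98000000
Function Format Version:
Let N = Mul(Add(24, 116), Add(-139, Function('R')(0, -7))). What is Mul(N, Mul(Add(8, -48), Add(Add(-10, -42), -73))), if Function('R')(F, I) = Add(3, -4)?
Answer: -98000000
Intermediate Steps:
Function('R')(F, I) = -1
N = -19600 (N = Mul(Add(24, 116), Add(-139, -1)) = Mul(140, -140) = -19600)
Mul(N, Mul(Add(8, -48), Add(Add(-10, -42), -73))) = Mul(-19600, Mul(Add(8, -48), Add(Add(-10, -42), -73))) = Mul(-19600, Mul(-40, Add(-52, -73))) = Mul(-19600, Mul(-40, -125)) = Mul(-19600, 5000) = -98000000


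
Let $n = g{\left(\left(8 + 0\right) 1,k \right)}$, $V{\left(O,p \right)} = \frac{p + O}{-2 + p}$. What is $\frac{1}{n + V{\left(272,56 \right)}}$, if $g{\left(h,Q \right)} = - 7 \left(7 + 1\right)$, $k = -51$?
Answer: $- \frac{27}{1348} \approx -0.02003$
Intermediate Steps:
$V{\left(O,p \right)} = \frac{O + p}{-2 + p}$
$g{\left(h,Q \right)} = -56$ ($g{\left(h,Q \right)} = \left(-7\right) 8 = -56$)
$n = -56$
$\frac{1}{n + V{\left(272,56 \right)}} = \frac{1}{-56 + \frac{272 + 56}{-2 + 56}} = \frac{1}{-56 + \frac{1}{54} \cdot 328} = \frac{1}{-56 + \frac{164}{27}} = \frac{1}{- \frac{1348}{27}} = - \frac{27}{1348}$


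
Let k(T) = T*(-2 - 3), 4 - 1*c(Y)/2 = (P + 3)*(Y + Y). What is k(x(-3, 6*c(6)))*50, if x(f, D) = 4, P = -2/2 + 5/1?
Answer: -1000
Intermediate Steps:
P = 4 (P = -2*½ + 5*1 = -1 + 5 = 4)
c(Y) = 8 - 28*Y (c(Y) = 8 - 2*(4 + 3)*(Y + Y) = 8 - 14*2*Y = 8 - 28*Y)
k(T) = -5*T (k(T) = T*(-5) = -5*T)
k(x(-3, 6*c(6)))*50 = -5*4*50 = -20*50 = -1000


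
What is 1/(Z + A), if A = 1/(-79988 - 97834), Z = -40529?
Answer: -177822/7206947839 ≈ -2.4674e-5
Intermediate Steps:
A = -1/177822 (A = 1/(-177822) = -1/177822 ≈ -5.6236e-6)
1/(Z + A) = 1/(-40529 - 1/177822) = 1/(-7206947839/177822) = -177822/7206947839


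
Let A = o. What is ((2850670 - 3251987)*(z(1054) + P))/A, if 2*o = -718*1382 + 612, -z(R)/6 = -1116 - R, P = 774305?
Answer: 315966907025/495832 ≈ 6.3725e+5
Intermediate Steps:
z(R) = 6696 + 6*R (z(R) = -6*(-1116 - R) = 6696 + 6*R)
o = -495832 (o = (-718*1382 + 612)/2 = (-992276 + 612)/2 = (½)*(-991664) = -495832)
A = -495832
((2850670 - 3251987)*(z(1054) + P))/A = ((2850670 - 3251987)*((6696 + 6*1054) + 774305))/(-495832) = -401317*((6696 + 6324) + 774305)*(-1/495832) = -401317*(13020 + 774305)*(-1/495832) = -401317*787325*(-1/495832) = -315966907025*(-1/495832) = 315966907025/495832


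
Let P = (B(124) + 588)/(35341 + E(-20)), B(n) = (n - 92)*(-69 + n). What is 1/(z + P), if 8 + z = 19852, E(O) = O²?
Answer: 35741/709246752 ≈ 5.0393e-5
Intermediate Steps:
B(n) = (-92 + n)*(-69 + n)
z = 19844 (z = -8 + 19852 = 19844)
P = 2348/35741 (P = ((6348 + 124² - 161*124) + 588)/(35341 + (-20)²) = ((6348 + 15376 - 19964) + 588)/(35341 + 400) = (1760 + 588)/35741 = 2348*(1/35741) = 2348/35741 ≈ 0.065695)
1/(z + P) = 1/(19844 + 2348/35741) = 1/(709246752/35741) = 35741/709246752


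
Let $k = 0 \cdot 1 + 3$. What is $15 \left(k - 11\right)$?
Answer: $-120$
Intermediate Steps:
$k = 3$ ($k = 0 + 3 = 3$)
$15 \left(k - 11\right) = 15 \left(3 - 11\right) = 15 \left(-8\right) = -120$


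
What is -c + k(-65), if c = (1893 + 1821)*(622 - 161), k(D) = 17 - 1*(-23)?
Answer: -1712114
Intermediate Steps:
k(D) = 40 (k(D) = 17 + 23 = 40)
c = 1712154 (c = 3714*461 = 1712154)
-c + k(-65) = -1*1712154 + 40 = -1712154 + 40 = -1712114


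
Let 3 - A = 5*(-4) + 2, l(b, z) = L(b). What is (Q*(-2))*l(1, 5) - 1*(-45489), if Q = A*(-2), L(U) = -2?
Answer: 45321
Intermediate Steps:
l(b, z) = -2
A = 21 (A = 3 - (5*(-4) + 2) = 3 - (-20 + 2) = 3 - 1*(-18) = 3 + 18 = 21)
Q = -42 (Q = 21*(-2) = -42)
(Q*(-2))*l(1, 5) - 1*(-45489) = -42*(-2)*(-2) - 1*(-45489) = 84*(-2) + 45489 = -168 + 45489 = 45321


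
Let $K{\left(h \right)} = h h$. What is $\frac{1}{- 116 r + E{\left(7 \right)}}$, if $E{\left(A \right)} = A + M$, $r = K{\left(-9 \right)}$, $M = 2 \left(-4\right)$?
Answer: $- \frac{1}{9397} \approx -0.00010642$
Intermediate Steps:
$M = -8$
$K{\left(h \right)} = h^{2}$
$r = 81$ ($r = \left(-9\right)^{2} = 81$)
$E{\left(A \right)} = -8 + A$ ($E{\left(A \right)} = A - 8 = -8 + A$)
$\frac{1}{- 116 r + E{\left(7 \right)}} = \frac{1}{\left(-116\right) 81 + \left(-8 + 7\right)} = \frac{1}{-9396 - 1} = \frac{1}{-9397} = - \frac{1}{9397}$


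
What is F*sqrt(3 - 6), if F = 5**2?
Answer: 25*I*sqrt(3) ≈ 43.301*I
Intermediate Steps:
F = 25
F*sqrt(3 - 6) = 25*sqrt(3 - 6) = 25*sqrt(-3) = 25*(I*sqrt(3)) = 25*I*sqrt(3)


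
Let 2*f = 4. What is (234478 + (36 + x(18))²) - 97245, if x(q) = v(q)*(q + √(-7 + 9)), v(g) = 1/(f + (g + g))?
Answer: 100042725/722 + 693*√2/361 ≈ 1.3857e+5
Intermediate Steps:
f = 2 (f = (½)*4 = 2)
v(g) = 1/(2 + 2*g) (v(g) = 1/(2 + (g + g)) = 1/(2 + 2*g))
x(q) = (q + √2)/(2*(1 + q)) (x(q) = (1/(2*(1 + q)))*(q + √(-7 + 9)) = (1/(2*(1 + q)))*(q + √2) = (q + √2)/(2*(1 + q)))
(234478 + (36 + x(18))²) - 97245 = (234478 + (36 + (18 + √2)/(2*(1 + 18)))²) - 97245 = (234478 + (36 + (½)*(18 + √2)/19)²) - 97245 = (234478 + (36 + (½)*(1/19)*(18 + √2))²) - 97245 = (234478 + (36 + (9/19 + √2/38))²) - 97245 = (234478 + (693/19 + √2/38)²) - 97245 = 137233 + (693/19 + √2/38)²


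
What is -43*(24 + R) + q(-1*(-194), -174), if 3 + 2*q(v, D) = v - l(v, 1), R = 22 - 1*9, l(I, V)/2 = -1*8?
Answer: -2975/2 ≈ -1487.5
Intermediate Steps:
l(I, V) = -16 (l(I, V) = 2*(-1*8) = 2*(-8) = -16)
R = 13 (R = 22 - 9 = 13)
q(v, D) = 13/2 + v/2 (q(v, D) = -3/2 + (v - 1*(-16))/2 = -3/2 + (v + 16)/2 = -3/2 + (16 + v)/2 = -3/2 + (8 + v/2) = 13/2 + v/2)
-43*(24 + R) + q(-1*(-194), -174) = -43*(24 + 13) + (13/2 + (-1*(-194))/2) = -43*37 + (13/2 + (½)*194) = -1591 + (13/2 + 97) = -1591 + 207/2 = -2975/2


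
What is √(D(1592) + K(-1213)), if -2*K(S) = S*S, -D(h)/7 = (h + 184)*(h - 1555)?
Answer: I*√4782674/2 ≈ 1093.5*I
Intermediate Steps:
D(h) = -7*(-1555 + h)*(184 + h) (D(h) = -7*(h + 184)*(h - 1555) = -7*(184 + h)*(-1555 + h) = -7*(-1555 + h)*(184 + h))
K(S) = -S²/2 (K(S) = -S*S/2 = -S²/2)
√(D(1592) + K(-1213)) = √((2002840 - 7*1592² + 9597*1592) - ½*(-1213)²) = √((2002840 - 7*2534464 + 15278424) - ½*1471369) = √((2002840 - 17741248 + 15278424) - 1471369/2) = √(-459984 - 1471369/2) = √(-2391337/2) = I*√4782674/2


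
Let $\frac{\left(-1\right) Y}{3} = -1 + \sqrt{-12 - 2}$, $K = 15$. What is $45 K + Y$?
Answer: $678 - 3 i \sqrt{14} \approx 678.0 - 11.225 i$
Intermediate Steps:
$Y = 3 - 3 i \sqrt{14}$ ($Y = - 3 \left(-1 + \sqrt{-12 - 2}\right) = - 3 \left(-1 + \sqrt{-14}\right) = - 3 \left(-1 + i \sqrt{14}\right) = 3 - 3 i \sqrt{14} \approx 3.0 - 11.225 i$)
$45 K + Y = 45 \cdot 15 + \left(3 - 3 i \sqrt{14}\right) = 675 + \left(3 - 3 i \sqrt{14}\right) = 678 - 3 i \sqrt{14}$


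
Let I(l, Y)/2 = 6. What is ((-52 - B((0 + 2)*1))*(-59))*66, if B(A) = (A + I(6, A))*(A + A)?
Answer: 420552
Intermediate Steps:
I(l, Y) = 12 (I(l, Y) = 2*6 = 12)
B(A) = 2*A*(12 + A) (B(A) = (A + 12)*(A + A) = (12 + A)*(2*A) = 2*A*(12 + A))
((-52 - B((0 + 2)*1))*(-59))*66 = ((-52 - 2*(0 + 2)*1*(12 + (0 + 2)*1))*(-59))*66 = ((-52 - 2*2*1*(12 + 2*1))*(-59))*66 = ((-52 - 2*2*(12 + 2))*(-59))*66 = ((-52 - 2*2*14)*(-59))*66 = ((-52 - 1*56)*(-59))*66 = ((-52 - 56)*(-59))*66 = -108*(-59)*66 = 6372*66 = 420552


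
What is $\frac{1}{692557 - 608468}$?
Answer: $\frac{1}{84089} \approx 1.1892 \cdot 10^{-5}$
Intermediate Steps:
$\frac{1}{692557 - 608468} = \frac{1}{84089}$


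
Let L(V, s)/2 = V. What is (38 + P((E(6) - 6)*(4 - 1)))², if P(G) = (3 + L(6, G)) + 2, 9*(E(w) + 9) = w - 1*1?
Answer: 3025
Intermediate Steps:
L(V, s) = 2*V
E(w) = -82/9 + w/9 (E(w) = -9 + (w - 1*1)/9 = -9 + (w - 1)/9 = -9 + (-1 + w)/9 = -9 + (-⅑ + w/9) = -82/9 + w/9)
P(G) = 17 (P(G) = (3 + 2*6) + 2 = (3 + 12) + 2 = 15 + 2 = 17)
(38 + P((E(6) - 6)*(4 - 1)))² = (38 + 17)² = 55² = 3025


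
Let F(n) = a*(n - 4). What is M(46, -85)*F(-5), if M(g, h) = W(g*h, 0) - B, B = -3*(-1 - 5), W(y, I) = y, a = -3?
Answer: -106056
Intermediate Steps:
B = 18 (B = -3*(-6) = 18)
F(n) = 12 - 3*n (F(n) = -3*(n - 4) = -3*(-4 + n) = 12 - 3*n)
M(g, h) = -18 + g*h (M(g, h) = g*h - 1*18 = g*h - 18 = -18 + g*h)
M(46, -85)*F(-5) = (-18 + 46*(-85))*(12 - 3*(-5)) = (-18 - 3910)*(12 + 15) = -3928*27 = -106056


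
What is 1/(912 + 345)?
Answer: 1/1257 ≈ 0.00079555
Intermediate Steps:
1/(912 + 345) = 1/1257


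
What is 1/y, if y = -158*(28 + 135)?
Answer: -1/25754 ≈ -3.8829e-5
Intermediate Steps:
y = -25754 (y = -158*163 = -25754)
1/y = 1/(-25754) = -1/25754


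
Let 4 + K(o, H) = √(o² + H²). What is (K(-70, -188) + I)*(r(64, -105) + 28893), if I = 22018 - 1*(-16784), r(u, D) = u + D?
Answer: 1119399896 + 57704*√10061 ≈ 1.1252e+9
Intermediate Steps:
r(u, D) = D + u
K(o, H) = -4 + √(H² + o²) (K(o, H) = -4 + √(o² + H²) = -4 + √(H² + o²))
I = 38802 (I = 22018 + 16784 = 38802)
(K(-70, -188) + I)*(r(64, -105) + 28893) = ((-4 + √((-188)² + (-70)²)) + 38802)*((-105 + 64) + 28893) = ((-4 + √(35344 + 4900)) + 38802)*(-41 + 28893) = ((-4 + √40244) + 38802)*28852 = ((-4 + 2*√10061) + 38802)*28852 = (38798 + 2*√10061)*28852 = 1119399896 + 57704*√10061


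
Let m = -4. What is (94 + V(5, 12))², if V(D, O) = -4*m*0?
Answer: 8836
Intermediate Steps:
V(D, O) = 0 (V(D, O) = -4*(-4)*0 = 16*0 = 0)
(94 + V(5, 12))² = (94 + 0)² = 94² = 8836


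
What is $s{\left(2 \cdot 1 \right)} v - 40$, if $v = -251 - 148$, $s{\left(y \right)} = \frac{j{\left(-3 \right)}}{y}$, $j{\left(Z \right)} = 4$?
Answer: $-838$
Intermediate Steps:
$s{\left(y \right)} = \frac{4}{y}$
$v = -399$
$s{\left(2 \cdot 1 \right)} v - 40 = \frac{4}{2 \cdot 1} \left(-399\right) - 40 = \frac{4}{2} \left(-399\right) - 40 = 4 \cdot \frac{1}{2} \left(-399\right) - 40 = 2 \left(-399\right) - 40 = -798 - 40 = -838$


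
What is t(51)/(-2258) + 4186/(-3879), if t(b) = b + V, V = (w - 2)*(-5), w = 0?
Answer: -9688607/8758782 ≈ -1.1062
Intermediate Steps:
V = 10 (V = (0 - 2)*(-5) = -2*(-5) = 10)
t(b) = 10 + b (t(b) = b + 10 = 10 + b)
t(51)/(-2258) + 4186/(-3879) = (10 + 51)/(-2258) + 4186/(-3879) = 61*(-1/2258) + 4186*(-1/3879) = -61/2258 - 4186/3879 = -9688607/8758782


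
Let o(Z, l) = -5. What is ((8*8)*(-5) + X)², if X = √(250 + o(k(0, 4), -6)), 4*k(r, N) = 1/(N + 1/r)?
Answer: 102645 - 4480*√5 ≈ 92627.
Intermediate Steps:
k(r, N) = 1/(4*(N + 1/r))
X = 7*√5 (X = √(250 - 5) = √245 = 7*√5 ≈ 15.652)
((8*8)*(-5) + X)² = ((8*8)*(-5) + 7*√5)² = (64*(-5) + 7*√5)² = (-320 + 7*√5)²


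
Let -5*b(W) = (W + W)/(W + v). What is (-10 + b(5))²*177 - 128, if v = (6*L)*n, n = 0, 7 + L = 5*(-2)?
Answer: 475408/25 ≈ 19016.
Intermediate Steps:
L = -17 (L = -7 + 5*(-2) = -7 - 10 = -17)
v = 0 (v = (6*(-17))*0 = -102*0 = 0)
b(W) = -⅖ (b(W) = -(W + W)/(5*(W + 0)) = -2*W/(5*W) = -⅕*2 = -⅖)
(-10 + b(5))²*177 - 128 = (-10 - ⅖)²*177 - 128 = (-52/5)²*177 - 128 = (2704/25)*177 - 128 = 478608/25 - 128 = 475408/25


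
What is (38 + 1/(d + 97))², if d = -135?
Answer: 2082249/1444 ≈ 1442.0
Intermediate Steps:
(38 + 1/(d + 97))² = (38 + 1/(-135 + 97))² = (38 + 1/(-38))² = (38 - 1/38)² = (1443/38)² = 2082249/1444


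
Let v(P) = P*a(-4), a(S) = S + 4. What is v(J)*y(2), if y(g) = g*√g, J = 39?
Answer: 0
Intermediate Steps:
a(S) = 4 + S
v(P) = 0 (v(P) = P*(4 - 4) = P*0 = 0)
y(g) = g^(3/2)
v(J)*y(2) = 0*2^(3/2) = 0*(2*√2) = 0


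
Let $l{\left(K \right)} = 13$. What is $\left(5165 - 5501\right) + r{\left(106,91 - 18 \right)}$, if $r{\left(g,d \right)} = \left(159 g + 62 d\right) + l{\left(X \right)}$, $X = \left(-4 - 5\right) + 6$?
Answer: $21057$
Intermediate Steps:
$X = -3$ ($X = -9 + 6 = -3$)
$r{\left(g,d \right)} = 13 + 62 d + 159 g$ ($r{\left(g,d \right)} = \left(159 g + 62 d\right) + 13 = \left(62 d + 159 g\right) + 13 = 13 + 62 d + 159 g$)
$\left(5165 - 5501\right) + r{\left(106,91 - 18 \right)} = \left(5165 - 5501\right) + \left(13 + 62 \left(91 - 18\right) + 159 \cdot 106\right) = -336 + \left(13 + 62 \cdot 73 + 16854\right) = -336 + \left(13 + 4526 + 16854\right) = -336 + 21393 = 21057$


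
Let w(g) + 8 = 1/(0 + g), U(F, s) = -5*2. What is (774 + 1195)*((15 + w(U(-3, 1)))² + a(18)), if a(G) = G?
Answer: 12918609/100 ≈ 1.2919e+5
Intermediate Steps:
U(F, s) = -10
w(g) = -8 + 1/g (w(g) = -8 + 1/(0 + g) = -8 + 1/g)
(774 + 1195)*((15 + w(U(-3, 1)))² + a(18)) = (774 + 1195)*((15 + (-8 + 1/(-10)))² + 18) = 1969*((15 + (-8 - ⅒))² + 18) = 1969*((15 - 81/10)² + 18) = 1969*((69/10)² + 18) = 1969*(4761/100 + 18) = 1969*(6561/100) = 12918609/100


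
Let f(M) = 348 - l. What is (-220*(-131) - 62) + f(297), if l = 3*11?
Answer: 29073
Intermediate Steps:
l = 33
f(M) = 315 (f(M) = 348 - 1*33 = 348 - 33 = 315)
(-220*(-131) - 62) + f(297) = (-220*(-131) - 62) + 315 = (28820 - 62) + 315 = 28758 + 315 = 29073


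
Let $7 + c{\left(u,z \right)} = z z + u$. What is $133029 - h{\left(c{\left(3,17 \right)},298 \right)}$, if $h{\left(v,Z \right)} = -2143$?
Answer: $135172$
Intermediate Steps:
$c{\left(u,z \right)} = -7 + u + z^{2}$ ($c{\left(u,z \right)} = -7 + \left(z z + u\right) = -7 + \left(z^{2} + u\right) = -7 + \left(u + z^{2}\right) = -7 + u + z^{2}$)
$133029 - h{\left(c{\left(3,17 \right)},298 \right)} = 133029 - -2143 = 133029 + 2143 = 135172$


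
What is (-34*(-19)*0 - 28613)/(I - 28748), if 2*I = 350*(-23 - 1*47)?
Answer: 28613/40998 ≈ 0.69791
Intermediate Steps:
I = -12250 (I = (350*(-23 - 1*47))/2 = (350*(-23 - 47))/2 = (350*(-70))/2 = (½)*(-24500) = -12250)
(-34*(-19)*0 - 28613)/(I - 28748) = (-34*(-19)*0 - 28613)/(-12250 - 28748) = (646*0 - 28613)/(-40998) = (0 - 28613)*(-1/40998) = -28613*(-1/40998) = 28613/40998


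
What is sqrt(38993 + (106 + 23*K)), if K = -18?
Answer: sqrt(38685) ≈ 196.69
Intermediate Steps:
sqrt(38993 + (106 + 23*K)) = sqrt(38993 + (106 + 23*(-18))) = sqrt(38993 + (106 - 414)) = sqrt(38993 - 308) = sqrt(38685)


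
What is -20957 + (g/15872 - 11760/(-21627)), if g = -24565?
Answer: -2398040965181/114421248 ≈ -20958.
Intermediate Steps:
-20957 + (g/15872 - 11760/(-21627)) = -20957 + (-24565/15872 - 11760/(-21627)) = -20957 + (-24565*1/15872 - 11760*(-1/21627)) = -20957 + (-24565/15872 + 3920/7209) = -20957 - 114870845/114421248 = -2398040965181/114421248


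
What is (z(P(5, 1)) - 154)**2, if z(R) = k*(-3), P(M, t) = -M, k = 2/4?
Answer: 96721/4 ≈ 24180.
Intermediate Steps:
k = 1/2 (k = 2*(1/4) = 1/2 ≈ 0.50000)
z(R) = -3/2 (z(R) = (1/2)*(-3) = -3/2)
(z(P(5, 1)) - 154)**2 = (-3/2 - 154)**2 = (-311/2)**2 = 96721/4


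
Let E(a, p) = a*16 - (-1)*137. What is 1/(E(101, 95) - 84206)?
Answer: -1/82453 ≈ -1.2128e-5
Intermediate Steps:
E(a, p) = 137 + 16*a (E(a, p) = 16*a - 1*(-137) = 16*a + 137 = 137 + 16*a)
1/(E(101, 95) - 84206) = 1/((137 + 16*101) - 84206) = 1/((137 + 1616) - 84206) = 1/(1753 - 84206) = 1/(-82453) = -1/82453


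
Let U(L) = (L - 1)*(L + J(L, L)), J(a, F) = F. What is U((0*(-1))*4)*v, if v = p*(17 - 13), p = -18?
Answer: 0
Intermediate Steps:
U(L) = 2*L*(-1 + L) (U(L) = (L - 1)*(L + L) = (-1 + L)*(2*L) = 2*L*(-1 + L))
v = -72 (v = -18*(17 - 13) = -18*4 = -72)
U((0*(-1))*4)*v = (2*((0*(-1))*4)*(-1 + (0*(-1))*4))*(-72) = (2*(0*4)*(-1 + 0*4))*(-72) = (2*0*(-1 + 0))*(-72) = (2*0*(-1))*(-72) = 0*(-72) = 0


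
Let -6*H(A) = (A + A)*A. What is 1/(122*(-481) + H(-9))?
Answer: -1/58709 ≈ -1.7033e-5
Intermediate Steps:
H(A) = -A²/3 (H(A) = -(A + A)*A/6 = -2*A*A/6 = -A²/3)
1/(122*(-481) + H(-9)) = 1/(122*(-481) - ⅓*(-9)²) = 1/(-58682 - ⅓*81) = 1/(-58682 - 27) = 1/(-58709) = -1/58709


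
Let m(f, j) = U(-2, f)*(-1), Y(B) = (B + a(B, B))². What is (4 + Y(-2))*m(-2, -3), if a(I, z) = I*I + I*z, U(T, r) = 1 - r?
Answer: -120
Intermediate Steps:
a(I, z) = I² + I*z
Y(B) = (B + 2*B²)² (Y(B) = (B + B*(B + B))² = (B + B*(2*B))² = (B + 2*B²)²)
m(f, j) = -1 + f (m(f, j) = (1 - f)*(-1) = -1 + f)
(4 + Y(-2))*m(-2, -3) = (4 + (-2)²*(1 + 2*(-2))²)*(-1 - 2) = (4 + 4*(1 - 4)²)*(-3) = (4 + 4*(-3)²)*(-3) = (4 + 4*9)*(-3) = (4 + 36)*(-3) = 40*(-3) = -120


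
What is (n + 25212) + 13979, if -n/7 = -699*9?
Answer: 83228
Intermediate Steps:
n = 44037 (n = -(-4893)*9 = -7*(-6291) = 44037)
(n + 25212) + 13979 = (44037 + 25212) + 13979 = 69249 + 13979 = 83228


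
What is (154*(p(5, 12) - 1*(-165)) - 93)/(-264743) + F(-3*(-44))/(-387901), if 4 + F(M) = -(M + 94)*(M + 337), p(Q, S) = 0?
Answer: 18241738897/102694074443 ≈ 0.17763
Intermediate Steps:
F(M) = -4 - (94 + M)*(337 + M) (F(M) = -4 - (M + 94)*(M + 337) = -4 - (94 + M)*(337 + M))
(154*(p(5, 12) - 1*(-165)) - 93)/(-264743) + F(-3*(-44))/(-387901) = (154*(0 - 1*(-165)) - 93)/(-264743) + (-31682 - (-3*(-44))² - (-1293)*(-44))/(-387901) = (154*(0 + 165) - 93)*(-1/264743) + (-31682 - 1*132² - 431*132)*(-1/387901) = (154*165 - 93)*(-1/264743) + (-31682 - 1*17424 - 56892)*(-1/387901) = (25410 - 93)*(-1/264743) + (-31682 - 17424 - 56892)*(-1/387901) = 25317*(-1/264743) - 105998*(-1/387901) = -25317/264743 + 105998/387901 = 18241738897/102694074443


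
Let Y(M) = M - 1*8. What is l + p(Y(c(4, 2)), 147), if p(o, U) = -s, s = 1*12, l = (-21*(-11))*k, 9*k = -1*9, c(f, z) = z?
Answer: -243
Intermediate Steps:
k = -1 (k = (-1*9)/9 = (⅑)*(-9) = -1)
l = -231 (l = -21*(-11)*(-1) = 231*(-1) = -231)
Y(M) = -8 + M (Y(M) = M - 8 = -8 + M)
s = 12
p(o, U) = -12 (p(o, U) = -1*12 = -12)
l + p(Y(c(4, 2)), 147) = -231 - 12 = -243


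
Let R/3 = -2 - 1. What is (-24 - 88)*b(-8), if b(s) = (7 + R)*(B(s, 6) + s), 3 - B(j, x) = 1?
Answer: -1344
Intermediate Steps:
B(j, x) = 2 (B(j, x) = 3 - 1*1 = 3 - 1 = 2)
R = -9 (R = 3*(-2 - 1) = 3*(-3) = -9)
b(s) = -4 - 2*s (b(s) = (7 - 9)*(2 + s) = -2*(2 + s) = -4 - 2*s)
(-24 - 88)*b(-8) = (-24 - 88)*(-4 - 2*(-8)) = -112*(-4 + 16) = -112*12 = -1344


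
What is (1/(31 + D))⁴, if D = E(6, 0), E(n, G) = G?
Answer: 1/923521 ≈ 1.0828e-6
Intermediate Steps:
D = 0
(1/(31 + D))⁴ = (1/(31 + 0))⁴ = (1/31)⁴ = 1/923521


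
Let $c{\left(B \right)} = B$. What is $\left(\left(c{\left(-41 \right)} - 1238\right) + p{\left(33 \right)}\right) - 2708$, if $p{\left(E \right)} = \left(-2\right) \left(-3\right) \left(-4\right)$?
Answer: $-4011$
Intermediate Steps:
$p{\left(E \right)} = -24$ ($p{\left(E \right)} = 6 \left(-4\right) = -24$)
$\left(\left(c{\left(-41 \right)} - 1238\right) + p{\left(33 \right)}\right) - 2708 = \left(\left(-41 - 1238\right) - 24\right) - 2708 = \left(-1279 - 24\right) - 2708 = -1303 - 2708 = -4011$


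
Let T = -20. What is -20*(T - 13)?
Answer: 660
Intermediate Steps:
-20*(T - 13) = -20*(-20 - 13) = -20*(-33) = 660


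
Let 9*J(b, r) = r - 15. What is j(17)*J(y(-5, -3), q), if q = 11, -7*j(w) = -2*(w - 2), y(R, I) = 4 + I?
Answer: -40/21 ≈ -1.9048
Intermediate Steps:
j(w) = -4/7 + 2*w/7 (j(w) = -(-2)*(w - 2)/7 = -(-2)*(-2 + w)/7 = -(4 - 2*w)/7 = -4/7 + 2*w/7)
J(b, r) = -5/3 + r/9 (J(b, r) = (r - 15)/9 = (-15 + r)/9 = -5/3 + r/9)
j(17)*J(y(-5, -3), q) = (-4/7 + (2/7)*17)*(-5/3 + (1/9)*11) = (-4/7 + 34/7)*(-5/3 + 11/9) = (30/7)*(-4/9) = -40/21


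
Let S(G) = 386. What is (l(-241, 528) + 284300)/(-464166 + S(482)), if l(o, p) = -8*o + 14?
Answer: -143121/231890 ≈ -0.61719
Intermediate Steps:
l(o, p) = 14 - 8*o
(l(-241, 528) + 284300)/(-464166 + S(482)) = ((14 - 8*(-241)) + 284300)/(-464166 + 386) = ((14 + 1928) + 284300)/(-463780) = (1942 + 284300)*(-1/463780) = 286242*(-1/463780) = -143121/231890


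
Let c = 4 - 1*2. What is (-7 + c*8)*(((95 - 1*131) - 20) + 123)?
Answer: 603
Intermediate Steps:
c = 2 (c = 4 - 2 = 2)
(-7 + c*8)*(((95 - 1*131) - 20) + 123) = (-7 + 2*8)*(((95 - 1*131) - 20) + 123) = (-7 + 16)*(((95 - 131) - 20) + 123) = 9*((-36 - 20) + 123) = 9*(-56 + 123) = 9*67 = 603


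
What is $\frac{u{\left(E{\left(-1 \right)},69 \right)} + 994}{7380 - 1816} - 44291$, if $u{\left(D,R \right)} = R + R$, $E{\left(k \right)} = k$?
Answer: $- \frac{61608498}{1391} \approx -44291.0$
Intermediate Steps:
$u{\left(D,R \right)} = 2 R$
$\frac{u{\left(E{\left(-1 \right)},69 \right)} + 994}{7380 - 1816} - 44291 = \frac{2 \cdot 69 + 994}{7380 - 1816} - 44291 = \frac{138 + 994}{5564} - 44291 = 1132 \cdot \frac{1}{5564} - 44291 = \frac{283}{1391} - 44291 = - \frac{61608498}{1391}$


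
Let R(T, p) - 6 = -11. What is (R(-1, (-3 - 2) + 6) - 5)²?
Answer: 100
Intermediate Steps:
R(T, p) = -5 (R(T, p) = 6 - 11 = -5)
(R(-1, (-3 - 2) + 6) - 5)² = (-5 - 5)² = (-10)² = 100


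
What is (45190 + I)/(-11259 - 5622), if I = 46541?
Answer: -30577/5627 ≈ -5.4340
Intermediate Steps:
(45190 + I)/(-11259 - 5622) = (45190 + 46541)/(-11259 - 5622) = 91731/(-16881) = 91731*(-1/16881) = -30577/5627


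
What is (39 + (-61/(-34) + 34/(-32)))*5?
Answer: 54035/272 ≈ 198.66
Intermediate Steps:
(39 + (-61/(-34) + 34/(-32)))*5 = (39 + (-61*(-1/34) + 34*(-1/32)))*5 = (39 + (61/34 - 17/16))*5 = (39 + 199/272)*5 = (10807/272)*5 = 54035/272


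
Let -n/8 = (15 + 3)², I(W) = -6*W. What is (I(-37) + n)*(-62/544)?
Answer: 36735/136 ≈ 270.11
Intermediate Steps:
n = -2592 (n = -8*(15 + 3)² = -8*18² = -8*324 = -2592)
(I(-37) + n)*(-62/544) = (-6*(-37) - 2592)*(-62/544) = (222 - 2592)*(-62*1/544) = -2370*(-31/272) = 36735/136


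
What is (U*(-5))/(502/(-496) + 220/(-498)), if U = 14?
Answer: 4322640/89779 ≈ 48.148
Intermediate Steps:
(U*(-5))/(502/(-496) + 220/(-498)) = (14*(-5))/(502/(-496) + 220/(-498)) = -70/(502*(-1/496) + 220*(-1/498)) = -70/(-251/248 - 110/249) = -70/(-89779/61752) = -70*(-61752/89779) = 4322640/89779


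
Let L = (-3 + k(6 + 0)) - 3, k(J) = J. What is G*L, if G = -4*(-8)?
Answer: 0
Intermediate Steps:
L = 0 (L = (-3 + (6 + 0)) - 3 = (-3 + 6) - 3 = 3 - 3 = 0)
G = 32
G*L = 32*0 = 0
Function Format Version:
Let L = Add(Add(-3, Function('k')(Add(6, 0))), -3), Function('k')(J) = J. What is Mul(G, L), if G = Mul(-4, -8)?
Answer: 0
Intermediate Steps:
L = 0 (L = Add(Add(-3, Add(6, 0)), -3) = Add(Add(-3, 6), -3) = Add(3, -3) = 0)
G = 32
Mul(G, L) = Mul(32, 0) = 0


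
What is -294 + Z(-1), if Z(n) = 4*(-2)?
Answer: -302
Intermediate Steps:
Z(n) = -8
-294 + Z(-1) = -294 - 8 = -302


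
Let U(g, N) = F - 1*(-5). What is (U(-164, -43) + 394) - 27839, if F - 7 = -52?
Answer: -27485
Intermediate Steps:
F = -45 (F = 7 - 52 = -45)
U(g, N) = -40 (U(g, N) = -45 - 1*(-5) = -45 + 5 = -40)
(U(-164, -43) + 394) - 27839 = (-40 + 394) - 27839 = 354 - 27839 = -27485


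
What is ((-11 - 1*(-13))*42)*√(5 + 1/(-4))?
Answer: 42*√19 ≈ 183.07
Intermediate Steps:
((-11 - 1*(-13))*42)*√(5 + 1/(-4)) = ((-11 + 13)*42)*√(5 - ¼) = (2*42)*√(19/4) = 84*(√19/2) = 42*√19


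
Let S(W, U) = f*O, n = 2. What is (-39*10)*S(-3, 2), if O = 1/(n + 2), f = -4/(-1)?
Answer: -390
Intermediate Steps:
f = 4 (f = -4*(-1) = 4)
O = ¼ (O = 1/(2 + 2) = 1/4 = ¼ ≈ 0.25000)
S(W, U) = 1 (S(W, U) = 4*(¼) = 1)
(-39*10)*S(-3, 2) = -39*10*1 = -390*1 = -390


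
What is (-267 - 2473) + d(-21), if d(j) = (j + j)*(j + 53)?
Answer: -4084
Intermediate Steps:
d(j) = 2*j*(53 + j) (d(j) = (2*j)*(53 + j) = 2*j*(53 + j))
(-267 - 2473) + d(-21) = (-267 - 2473) + 2*(-21)*(53 - 21) = -2740 + 2*(-21)*32 = -2740 - 1344 = -4084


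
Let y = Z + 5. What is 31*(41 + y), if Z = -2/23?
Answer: 32736/23 ≈ 1423.3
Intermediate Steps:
Z = -2/23 (Z = -2*1/23 = -2/23 ≈ -0.086957)
y = 113/23 (y = -2/23 + 5 = 113/23 ≈ 4.9130)
31*(41 + y) = 31*(41 + 113/23) = 31*(1056/23) = 32736/23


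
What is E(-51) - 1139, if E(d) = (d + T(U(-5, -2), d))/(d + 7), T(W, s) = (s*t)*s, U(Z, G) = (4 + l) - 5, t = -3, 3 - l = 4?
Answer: -1921/2 ≈ -960.50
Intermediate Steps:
l = -1 (l = 3 - 1*4 = 3 - 4 = -1)
U(Z, G) = -2 (U(Z, G) = (4 - 1) - 5 = 3 - 5 = -2)
T(W, s) = -3*s² (T(W, s) = (s*(-3))*s = (-3*s)*s = -3*s²)
E(d) = (d - 3*d²)/(7 + d) (E(d) = (d - 3*d²)/(d + 7) = (d - 3*d²)/(7 + d))
E(-51) - 1139 = -51*(1 - 3*(-51))/(7 - 51) - 1139 = -51*(1 + 153)/(-44) - 1139 = -51*(-1/44)*154 - 1139 = 357/2 - 1139 = -1921/2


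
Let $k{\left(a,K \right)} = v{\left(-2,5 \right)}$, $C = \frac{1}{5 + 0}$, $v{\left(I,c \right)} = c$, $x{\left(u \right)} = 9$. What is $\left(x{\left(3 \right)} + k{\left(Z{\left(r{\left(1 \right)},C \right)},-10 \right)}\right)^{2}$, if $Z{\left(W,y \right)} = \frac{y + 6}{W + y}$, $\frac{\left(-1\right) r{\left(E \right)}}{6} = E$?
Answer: $196$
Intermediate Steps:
$C = \frac{1}{5} \approx 0.2$
$r{\left(E \right)} = - 6 E$
$Z{\left(W,y \right)} = \frac{6 + y}{W + y}$
$k{\left(a,K \right)} = 5$
$\left(x{\left(3 \right)} + k{\left(Z{\left(r{\left(1 \right)},C \right)},-10 \right)}\right)^{2} = \left(9 + 5\right)^{2} = 14^{2} = 196$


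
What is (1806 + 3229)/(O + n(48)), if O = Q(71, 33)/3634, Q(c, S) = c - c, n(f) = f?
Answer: 5035/48 ≈ 104.90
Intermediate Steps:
Q(c, S) = 0
O = 0 (O = 0/3634 = 0*(1/3634) = 0)
(1806 + 3229)/(O + n(48)) = (1806 + 3229)/(0 + 48) = 5035/48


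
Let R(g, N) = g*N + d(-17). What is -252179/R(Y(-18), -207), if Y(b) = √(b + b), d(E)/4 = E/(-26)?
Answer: -55731559/130347236 - 26465933871*I/130347236 ≈ -0.42756 - 203.04*I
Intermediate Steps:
d(E) = -2*E/13 (d(E) = 4*(E/(-26)) = 4*(E*(-1/26)) = 4*(-E/26) = -2*E/13)
Y(b) = √2*√b (Y(b) = √(2*b) = √2*√b)
R(g, N) = 34/13 + N*g (R(g, N) = g*N - 2/13*(-17) = N*g + 34/13 = 34/13 + N*g)
-252179/R(Y(-18), -207) = -252179/(34/13 - 207*√2*√(-18)) = -252179/(34/13 - 207*√2*3*I*√2) = -252179/(34/13 - 1242*I) = -252179*169*(34/13 + 1242*I)/260694472 = -42618251*(34/13 + 1242*I)/260694472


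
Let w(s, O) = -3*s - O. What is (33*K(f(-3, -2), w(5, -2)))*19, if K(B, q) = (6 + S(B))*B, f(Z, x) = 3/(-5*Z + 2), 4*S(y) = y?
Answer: 773091/1156 ≈ 668.76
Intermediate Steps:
S(y) = y/4
f(Z, x) = 3/(2 - 5*Z)
w(s, O) = -O - 3*s
K(B, q) = B*(6 + B/4) (K(B, q) = (6 + B/4)*B = B*(6 + B/4))
(33*K(f(-3, -2), w(5, -2)))*19 = (33*((-3/(-2 + 5*(-3)))*(24 - 3/(-2 + 5*(-3)))/4))*19 = (33*((-3/(-2 - 15))*(24 - 3/(-2 - 15))/4))*19 = (33*((-3/(-17))*(24 - 3/(-17))/4))*19 = (33*((-3*(-1/17))*(24 - 3*(-1/17))/4))*19 = (33*((¼)*(3/17)*(24 + 3/17)))*19 = (33*((¼)*(3/17)*(411/17)))*19 = (33*(1233/1156))*19 = (40689/1156)*19 = 773091/1156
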